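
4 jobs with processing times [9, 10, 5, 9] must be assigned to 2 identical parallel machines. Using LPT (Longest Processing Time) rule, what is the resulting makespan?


Sort jobs in decreasing order (LPT): [10, 9, 9, 5]
Assign each job to the least loaded machine:
  Machine 1: jobs [10, 5], load = 15
  Machine 2: jobs [9, 9], load = 18
Makespan = max load = 18

18


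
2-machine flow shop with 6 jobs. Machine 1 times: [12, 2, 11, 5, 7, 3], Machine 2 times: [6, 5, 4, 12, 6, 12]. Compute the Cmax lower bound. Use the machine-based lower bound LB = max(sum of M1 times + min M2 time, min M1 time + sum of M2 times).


LB1 = sum(M1 times) + min(M2 times) = 40 + 4 = 44
LB2 = min(M1 times) + sum(M2 times) = 2 + 45 = 47
Lower bound = max(LB1, LB2) = max(44, 47) = 47

47


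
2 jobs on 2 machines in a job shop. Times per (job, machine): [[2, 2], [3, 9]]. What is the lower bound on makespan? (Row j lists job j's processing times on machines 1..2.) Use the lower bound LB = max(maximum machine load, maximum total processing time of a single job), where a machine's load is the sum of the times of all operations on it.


Machine loads:
  Machine 1: 2 + 3 = 5
  Machine 2: 2 + 9 = 11
Max machine load = 11
Job totals:
  Job 1: 4
  Job 2: 12
Max job total = 12
Lower bound = max(11, 12) = 12

12


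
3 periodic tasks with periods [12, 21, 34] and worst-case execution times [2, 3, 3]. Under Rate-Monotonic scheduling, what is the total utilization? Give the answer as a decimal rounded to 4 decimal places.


Compute individual utilizations (exact fractions):
  Task 1: C/T = 2/12 = 1/6 (approx. 0.1667)
  Task 2: C/T = 3/21 = 1/7 (approx. 0.1429)
  Task 3: C/T = 3/34 (approx. 0.0882)
Total utilization U = 1/6 + 1/7 + 3/34 = 142/357
Rounded to 4 decimal places: U = 0.3978
RM (Liu & Layland) bound for 3 tasks = 0.779763; compare with U = 142/357 (approx. 0.397759)
U <= bound, so schedulable by RM sufficient condition.

0.3978


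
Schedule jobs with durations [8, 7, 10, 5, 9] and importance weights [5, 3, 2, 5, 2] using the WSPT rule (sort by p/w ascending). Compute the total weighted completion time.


Compute p/w ratios and sort ascending (WSPT): [(5, 5), (8, 5), (7, 3), (9, 2), (10, 2)]
Compute weighted completion times:
  Job (p=5,w=5): C=5, w*C=5*5=25
  Job (p=8,w=5): C=13, w*C=5*13=65
  Job (p=7,w=3): C=20, w*C=3*20=60
  Job (p=9,w=2): C=29, w*C=2*29=58
  Job (p=10,w=2): C=39, w*C=2*39=78
Total weighted completion time = 286

286


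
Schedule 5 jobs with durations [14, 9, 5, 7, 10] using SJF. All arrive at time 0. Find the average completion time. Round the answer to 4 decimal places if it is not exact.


SJF order (ascending): [5, 7, 9, 10, 14]
Completion times:
  Job 1: burst=5, C=5
  Job 2: burst=7, C=12
  Job 3: burst=9, C=21
  Job 4: burst=10, C=31
  Job 5: burst=14, C=45
Average completion = 114/5 = 22.8

22.8


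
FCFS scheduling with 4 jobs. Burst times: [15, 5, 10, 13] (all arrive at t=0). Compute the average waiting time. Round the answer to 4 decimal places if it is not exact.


FCFS order (as given): [15, 5, 10, 13]
Waiting times:
  Job 1: wait = 0
  Job 2: wait = 15
  Job 3: wait = 20
  Job 4: wait = 30
Sum of waiting times = 65
Average waiting time = 65/4 = 16.25

16.25


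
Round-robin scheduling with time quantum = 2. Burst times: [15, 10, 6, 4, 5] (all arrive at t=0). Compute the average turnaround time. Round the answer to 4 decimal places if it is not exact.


Time quantum = 2
Execution trace:
  J1 runs 2 units, time = 2
  J2 runs 2 units, time = 4
  J3 runs 2 units, time = 6
  J4 runs 2 units, time = 8
  J5 runs 2 units, time = 10
  J1 runs 2 units, time = 12
  J2 runs 2 units, time = 14
  J3 runs 2 units, time = 16
  J4 runs 2 units, time = 18
  J5 runs 2 units, time = 20
  J1 runs 2 units, time = 22
  J2 runs 2 units, time = 24
  J3 runs 2 units, time = 26
  J5 runs 1 units, time = 27
  J1 runs 2 units, time = 29
  J2 runs 2 units, time = 31
  J1 runs 2 units, time = 33
  J2 runs 2 units, time = 35
  J1 runs 2 units, time = 37
  J1 runs 2 units, time = 39
  J1 runs 1 units, time = 40
Finish times: [40, 35, 26, 18, 27]
Average turnaround = 146/5 = 29.2

29.2


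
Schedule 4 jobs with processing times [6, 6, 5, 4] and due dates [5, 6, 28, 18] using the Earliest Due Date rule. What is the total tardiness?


Sort by due date (EDD order): [(6, 5), (6, 6), (4, 18), (5, 28)]
Compute completion times and tardiness:
  Job 1: p=6, d=5, C=6, tardiness=max(0,6-5)=1
  Job 2: p=6, d=6, C=12, tardiness=max(0,12-6)=6
  Job 3: p=4, d=18, C=16, tardiness=max(0,16-18)=0
  Job 4: p=5, d=28, C=21, tardiness=max(0,21-28)=0
Total tardiness = 7

7


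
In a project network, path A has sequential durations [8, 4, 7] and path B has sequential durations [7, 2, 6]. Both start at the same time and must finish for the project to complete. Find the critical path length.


Path A total = 8 + 4 + 7 = 19
Path B total = 7 + 2 + 6 = 15
Critical path = longest path = max(19, 15) = 19

19


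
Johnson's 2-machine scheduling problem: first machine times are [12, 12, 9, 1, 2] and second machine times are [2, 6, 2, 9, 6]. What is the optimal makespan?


Apply Johnson's rule:
  Group 1 (a <= b): [(4, 1, 9), (5, 2, 6)]
  Group 2 (a > b): [(2, 12, 6), (1, 12, 2), (3, 9, 2)]
Optimal job order: [4, 5, 2, 1, 3]
Schedule:
  Job 4: M1 done at 1, M2 done at 10
  Job 5: M1 done at 3, M2 done at 16
  Job 2: M1 done at 15, M2 done at 22
  Job 1: M1 done at 27, M2 done at 29
  Job 3: M1 done at 36, M2 done at 38
Makespan = 38

38


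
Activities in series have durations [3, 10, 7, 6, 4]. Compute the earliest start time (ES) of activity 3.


Activity 3 starts after activities 1 through 2 complete.
Predecessor durations: [3, 10]
ES = 3 + 10 = 13

13


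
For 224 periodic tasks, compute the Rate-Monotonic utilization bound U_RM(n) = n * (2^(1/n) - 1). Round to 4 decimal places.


Compute 2^(1/224) = 1.0030991997
Subtract 1: 1.0030991997 - 1 = 0.0030991997
Multiply by n: 224 * 0.0030991997 = 0.6942207328
Round to 4 dp: 0.6942

0.6942


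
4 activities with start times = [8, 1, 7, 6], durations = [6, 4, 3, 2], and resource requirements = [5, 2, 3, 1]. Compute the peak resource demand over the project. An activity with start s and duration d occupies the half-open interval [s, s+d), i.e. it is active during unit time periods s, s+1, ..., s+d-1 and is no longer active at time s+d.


Each activity i is active on [start_i, start_i + duration_i).
Compute total resource usage per time slot:
  t=0: active resources = [], total = 0
  t=1: active resources = [2], total = 2
  t=2: active resources = [2], total = 2
  t=3: active resources = [2], total = 2
  t=4: active resources = [2], total = 2
  t=5: active resources = [], total = 0
  t=6: active resources = [1], total = 1
  t=7: active resources = [3, 1], total = 4
  t=8: active resources = [5, 3], total = 8
  t=9: active resources = [5, 3], total = 8
  t=10: active resources = [5], total = 5
  t=11: active resources = [5], total = 5
  t=12: active resources = [5], total = 5
  t=13: active resources = [5], total = 5
Peak resource demand = 8

8


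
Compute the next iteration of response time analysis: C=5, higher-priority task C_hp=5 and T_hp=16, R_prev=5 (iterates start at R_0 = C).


R_next = C + ceil(R_prev / T_hp) * C_hp
ceil(5 / 16) = ceil(0.3125) = 1
Interference = 1 * 5 = 5
R_next = 5 + 5 = 10

10


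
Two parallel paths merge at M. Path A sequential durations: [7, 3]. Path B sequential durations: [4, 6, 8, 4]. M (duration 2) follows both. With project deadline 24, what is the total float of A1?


Forward pass: ES(A1) = sum of predecessors on chain A = 0
EF = ES + duration = 0 + 7 = 7
Backward pass: LF(M) = deadline = 24; LS(M) = 24 - 2 = 22
LF(A1) = LS(M) - sum(successors on chain A) = 22 - 3 = 19
LS = LF - duration = 19 - 7 = 12
Total float = LS - ES = 12 - 0 = 12

12


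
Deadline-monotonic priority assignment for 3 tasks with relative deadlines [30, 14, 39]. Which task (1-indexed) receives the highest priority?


Sort tasks by relative deadline (ascending):
  Task 2: deadline = 14
  Task 1: deadline = 30
  Task 3: deadline = 39
Priority order (highest first): [2, 1, 3]
Highest priority task = 2

2


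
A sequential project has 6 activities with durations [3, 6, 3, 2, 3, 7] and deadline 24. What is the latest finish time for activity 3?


LF(activity 3) = deadline - sum of successor durations
Successors: activities 4 through 6 with durations [2, 3, 7]
Sum of successor durations = 12
LF = 24 - 12 = 12

12


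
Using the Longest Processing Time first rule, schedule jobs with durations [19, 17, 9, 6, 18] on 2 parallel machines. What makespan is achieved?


Sort jobs in decreasing order (LPT): [19, 18, 17, 9, 6]
Assign each job to the least loaded machine:
  Machine 1: jobs [19, 9, 6], load = 34
  Machine 2: jobs [18, 17], load = 35
Makespan = max load = 35

35


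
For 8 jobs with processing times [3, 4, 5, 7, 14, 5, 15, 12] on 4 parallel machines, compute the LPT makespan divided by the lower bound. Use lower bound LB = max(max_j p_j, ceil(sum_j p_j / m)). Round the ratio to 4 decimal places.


LPT order: [15, 14, 12, 7, 5, 5, 4, 3]
Machine loads after assignment: [15, 17, 17, 16]
LPT makespan = 17
Lower bound = max(max_job, ceil(total/4)) = max(15, 17) = 17
Ratio = 17 / 17 = 1.0

1.0


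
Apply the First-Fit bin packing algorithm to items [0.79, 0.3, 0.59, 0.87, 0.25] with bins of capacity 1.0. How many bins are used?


Place items sequentially using First-Fit:
  Item 0.79 -> new Bin 1
  Item 0.3 -> new Bin 2
  Item 0.59 -> Bin 2 (now 0.89)
  Item 0.87 -> new Bin 3
  Item 0.25 -> new Bin 4
Total bins used = 4

4


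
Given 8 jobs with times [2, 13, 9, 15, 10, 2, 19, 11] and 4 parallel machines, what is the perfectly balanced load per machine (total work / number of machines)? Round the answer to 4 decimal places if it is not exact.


Total processing time = 2 + 13 + 9 + 15 + 10 + 2 + 19 + 11 = 81
Number of machines = 4
Ideal balanced load = 81 / 4 = 20.25

20.25


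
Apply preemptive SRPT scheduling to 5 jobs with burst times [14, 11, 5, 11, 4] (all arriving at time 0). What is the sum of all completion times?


Since all jobs arrive at t=0, SRPT equals SPT ordering.
SPT order: [4, 5, 11, 11, 14]
Completion times:
  Job 1: p=4, C=4
  Job 2: p=5, C=9
  Job 3: p=11, C=20
  Job 4: p=11, C=31
  Job 5: p=14, C=45
Total completion time = 4 + 9 + 20 + 31 + 45 = 109

109


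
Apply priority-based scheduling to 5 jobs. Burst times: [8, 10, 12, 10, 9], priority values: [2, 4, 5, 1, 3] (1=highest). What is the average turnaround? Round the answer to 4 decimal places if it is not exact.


Sort by priority (ascending = highest first):
Order: [(1, 10), (2, 8), (3, 9), (4, 10), (5, 12)]
Completion times:
  Priority 1, burst=10, C=10
  Priority 2, burst=8, C=18
  Priority 3, burst=9, C=27
  Priority 4, burst=10, C=37
  Priority 5, burst=12, C=49
Average turnaround = 141/5 = 28.2

28.2


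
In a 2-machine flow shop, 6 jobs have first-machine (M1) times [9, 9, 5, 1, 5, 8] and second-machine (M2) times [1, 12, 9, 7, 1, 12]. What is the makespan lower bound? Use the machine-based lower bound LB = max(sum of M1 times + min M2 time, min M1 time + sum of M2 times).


LB1 = sum(M1 times) + min(M2 times) = 37 + 1 = 38
LB2 = min(M1 times) + sum(M2 times) = 1 + 42 = 43
Lower bound = max(LB1, LB2) = max(38, 43) = 43

43


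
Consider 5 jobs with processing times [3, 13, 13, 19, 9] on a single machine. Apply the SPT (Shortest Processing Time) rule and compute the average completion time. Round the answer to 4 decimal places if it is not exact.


Sort jobs by processing time (SPT order): [3, 9, 13, 13, 19]
Compute completion times sequentially:
  Job 1: processing = 3, completes at 3
  Job 2: processing = 9, completes at 12
  Job 3: processing = 13, completes at 25
  Job 4: processing = 13, completes at 38
  Job 5: processing = 19, completes at 57
Sum of completion times = 135
Average completion time = 135/5 = 27.0

27.0


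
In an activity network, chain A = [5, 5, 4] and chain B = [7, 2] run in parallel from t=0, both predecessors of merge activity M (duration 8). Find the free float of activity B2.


ES(B2) = sum of predecessors on chain B = 7
EF(B2) = ES + duration = 7 + 2 = 9
Successor of B2 is M. ES(M) = max(sum(A), sum(B)) = max(14, 9) = 14
Free float = ES(successor) - EF(current) = 14 - 9 = 5

5


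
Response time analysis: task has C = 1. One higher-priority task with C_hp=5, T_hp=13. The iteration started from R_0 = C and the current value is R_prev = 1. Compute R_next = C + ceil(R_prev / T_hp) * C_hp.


R_next = C + ceil(R_prev / T_hp) * C_hp
ceil(1 / 13) = ceil(0.0769) = 1
Interference = 1 * 5 = 5
R_next = 1 + 5 = 6

6


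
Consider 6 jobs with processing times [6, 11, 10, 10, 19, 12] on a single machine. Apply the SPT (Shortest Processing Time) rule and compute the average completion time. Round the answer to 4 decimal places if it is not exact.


Sort jobs by processing time (SPT order): [6, 10, 10, 11, 12, 19]
Compute completion times sequentially:
  Job 1: processing = 6, completes at 6
  Job 2: processing = 10, completes at 16
  Job 3: processing = 10, completes at 26
  Job 4: processing = 11, completes at 37
  Job 5: processing = 12, completes at 49
  Job 6: processing = 19, completes at 68
Sum of completion times = 202
Average completion time = 202/6 = 33.6667

33.6667


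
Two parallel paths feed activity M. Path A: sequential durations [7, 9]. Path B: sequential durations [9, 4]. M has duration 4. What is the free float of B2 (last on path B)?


ES(B2) = sum of predecessors on chain B = 9
EF(B2) = ES + duration = 9 + 4 = 13
Successor of B2 is M. ES(M) = max(sum(A), sum(B)) = max(16, 13) = 16
Free float = ES(successor) - EF(current) = 16 - 13 = 3

3


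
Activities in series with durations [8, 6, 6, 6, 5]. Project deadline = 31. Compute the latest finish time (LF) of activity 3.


LF(activity 3) = deadline - sum of successor durations
Successors: activities 4 through 5 with durations [6, 5]
Sum of successor durations = 11
LF = 31 - 11 = 20

20


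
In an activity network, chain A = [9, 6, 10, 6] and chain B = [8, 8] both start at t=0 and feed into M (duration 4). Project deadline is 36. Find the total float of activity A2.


Forward pass: ES(A2) = sum of predecessors on chain A = 9
EF = ES + duration = 9 + 6 = 15
Backward pass: LF(M) = deadline = 36; LS(M) = 36 - 4 = 32
LF(A2) = LS(M) - sum(successors on chain A) = 32 - 16 = 16
LS = LF - duration = 16 - 6 = 10
Total float = LS - ES = 10 - 9 = 1

1


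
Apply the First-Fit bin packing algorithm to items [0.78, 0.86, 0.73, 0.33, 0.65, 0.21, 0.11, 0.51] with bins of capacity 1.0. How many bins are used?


Place items sequentially using First-Fit:
  Item 0.78 -> new Bin 1
  Item 0.86 -> new Bin 2
  Item 0.73 -> new Bin 3
  Item 0.33 -> new Bin 4
  Item 0.65 -> Bin 4 (now 0.98)
  Item 0.21 -> Bin 1 (now 0.99)
  Item 0.11 -> Bin 2 (now 0.97)
  Item 0.51 -> new Bin 5
Total bins used = 5

5


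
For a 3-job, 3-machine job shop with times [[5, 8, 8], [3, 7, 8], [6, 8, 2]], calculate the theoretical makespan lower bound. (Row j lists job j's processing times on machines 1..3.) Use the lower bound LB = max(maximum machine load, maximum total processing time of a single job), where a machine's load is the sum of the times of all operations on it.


Machine loads:
  Machine 1: 5 + 3 + 6 = 14
  Machine 2: 8 + 7 + 8 = 23
  Machine 3: 8 + 8 + 2 = 18
Max machine load = 23
Job totals:
  Job 1: 21
  Job 2: 18
  Job 3: 16
Max job total = 21
Lower bound = max(23, 21) = 23

23


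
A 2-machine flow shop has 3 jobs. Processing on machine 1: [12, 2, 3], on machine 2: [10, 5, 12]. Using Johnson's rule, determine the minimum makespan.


Apply Johnson's rule:
  Group 1 (a <= b): [(2, 2, 5), (3, 3, 12)]
  Group 2 (a > b): [(1, 12, 10)]
Optimal job order: [2, 3, 1]
Schedule:
  Job 2: M1 done at 2, M2 done at 7
  Job 3: M1 done at 5, M2 done at 19
  Job 1: M1 done at 17, M2 done at 29
Makespan = 29

29


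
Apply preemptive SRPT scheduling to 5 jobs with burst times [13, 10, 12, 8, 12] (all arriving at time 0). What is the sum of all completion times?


Since all jobs arrive at t=0, SRPT equals SPT ordering.
SPT order: [8, 10, 12, 12, 13]
Completion times:
  Job 1: p=8, C=8
  Job 2: p=10, C=18
  Job 3: p=12, C=30
  Job 4: p=12, C=42
  Job 5: p=13, C=55
Total completion time = 8 + 18 + 30 + 42 + 55 = 153

153


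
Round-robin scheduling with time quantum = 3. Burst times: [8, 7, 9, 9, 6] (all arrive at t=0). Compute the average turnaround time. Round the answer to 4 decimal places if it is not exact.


Time quantum = 3
Execution trace:
  J1 runs 3 units, time = 3
  J2 runs 3 units, time = 6
  J3 runs 3 units, time = 9
  J4 runs 3 units, time = 12
  J5 runs 3 units, time = 15
  J1 runs 3 units, time = 18
  J2 runs 3 units, time = 21
  J3 runs 3 units, time = 24
  J4 runs 3 units, time = 27
  J5 runs 3 units, time = 30
  J1 runs 2 units, time = 32
  J2 runs 1 units, time = 33
  J3 runs 3 units, time = 36
  J4 runs 3 units, time = 39
Finish times: [32, 33, 36, 39, 30]
Average turnaround = 170/5 = 34.0

34.0


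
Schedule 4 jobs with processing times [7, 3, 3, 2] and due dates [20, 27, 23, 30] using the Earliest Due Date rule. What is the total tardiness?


Sort by due date (EDD order): [(7, 20), (3, 23), (3, 27), (2, 30)]
Compute completion times and tardiness:
  Job 1: p=7, d=20, C=7, tardiness=max(0,7-20)=0
  Job 2: p=3, d=23, C=10, tardiness=max(0,10-23)=0
  Job 3: p=3, d=27, C=13, tardiness=max(0,13-27)=0
  Job 4: p=2, d=30, C=15, tardiness=max(0,15-30)=0
Total tardiness = 0

0


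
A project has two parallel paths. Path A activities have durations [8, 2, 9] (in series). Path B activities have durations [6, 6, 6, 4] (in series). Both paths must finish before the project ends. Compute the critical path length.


Path A total = 8 + 2 + 9 = 19
Path B total = 6 + 6 + 6 + 4 = 22
Critical path = longest path = max(19, 22) = 22

22


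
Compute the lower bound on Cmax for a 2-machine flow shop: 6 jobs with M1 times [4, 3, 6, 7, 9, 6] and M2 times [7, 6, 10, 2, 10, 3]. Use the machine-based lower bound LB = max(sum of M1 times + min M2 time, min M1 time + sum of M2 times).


LB1 = sum(M1 times) + min(M2 times) = 35 + 2 = 37
LB2 = min(M1 times) + sum(M2 times) = 3 + 38 = 41
Lower bound = max(LB1, LB2) = max(37, 41) = 41

41


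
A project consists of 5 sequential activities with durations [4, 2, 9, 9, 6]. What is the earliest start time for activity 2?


Activity 2 starts after activities 1 through 1 complete.
Predecessor durations: [4]
ES = 4 = 4

4


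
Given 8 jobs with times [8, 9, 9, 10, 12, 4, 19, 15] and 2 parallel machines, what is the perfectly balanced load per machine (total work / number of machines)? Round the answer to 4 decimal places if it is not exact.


Total processing time = 8 + 9 + 9 + 10 + 12 + 4 + 19 + 15 = 86
Number of machines = 2
Ideal balanced load = 86 / 2 = 43.0

43.0


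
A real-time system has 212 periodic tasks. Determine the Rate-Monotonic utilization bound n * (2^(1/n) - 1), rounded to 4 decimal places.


Compute 2^(1/212) = 1.0032749130
Subtract 1: 1.0032749130 - 1 = 0.0032749130
Multiply by n: 212 * 0.0032749130 = 0.6942815560
Round to 4 dp: 0.6943

0.6943


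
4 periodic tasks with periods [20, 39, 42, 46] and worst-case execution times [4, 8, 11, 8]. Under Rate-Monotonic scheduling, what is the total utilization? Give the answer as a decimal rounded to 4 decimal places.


Compute individual utilizations (exact fractions):
  Task 1: C/T = 4/20 = 1/5 (approx. 0.2)
  Task 2: C/T = 8/39 (approx. 0.2051)
  Task 3: C/T = 11/42 (approx. 0.2619)
  Task 4: C/T = 8/46 = 4/23 (approx. 0.1739)
Total utilization U = 1/5 + 8/39 + 11/42 + 4/23 = 17601/20930
Rounded to 4 decimal places: U = 0.8409
RM (Liu & Layland) bound for 4 tasks = 0.756828; compare with U = 17601/20930 (approx. 0.840946)
bound < U <= 1, so the RM sufficient condition is not met (inconclusive; an exact test such as response-time analysis is needed).

0.8409


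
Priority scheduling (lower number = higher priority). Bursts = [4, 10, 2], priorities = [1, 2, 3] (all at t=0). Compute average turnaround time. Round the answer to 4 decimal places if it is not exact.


Sort by priority (ascending = highest first):
Order: [(1, 4), (2, 10), (3, 2)]
Completion times:
  Priority 1, burst=4, C=4
  Priority 2, burst=10, C=14
  Priority 3, burst=2, C=16
Average turnaround = 34/3 = 11.3333

11.3333


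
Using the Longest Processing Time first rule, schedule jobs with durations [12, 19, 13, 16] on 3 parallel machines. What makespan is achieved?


Sort jobs in decreasing order (LPT): [19, 16, 13, 12]
Assign each job to the least loaded machine:
  Machine 1: jobs [19], load = 19
  Machine 2: jobs [16], load = 16
  Machine 3: jobs [13, 12], load = 25
Makespan = max load = 25

25


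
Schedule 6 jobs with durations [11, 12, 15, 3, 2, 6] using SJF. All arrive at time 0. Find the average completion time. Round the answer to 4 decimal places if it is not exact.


SJF order (ascending): [2, 3, 6, 11, 12, 15]
Completion times:
  Job 1: burst=2, C=2
  Job 2: burst=3, C=5
  Job 3: burst=6, C=11
  Job 4: burst=11, C=22
  Job 5: burst=12, C=34
  Job 6: burst=15, C=49
Average completion = 123/6 = 20.5

20.5


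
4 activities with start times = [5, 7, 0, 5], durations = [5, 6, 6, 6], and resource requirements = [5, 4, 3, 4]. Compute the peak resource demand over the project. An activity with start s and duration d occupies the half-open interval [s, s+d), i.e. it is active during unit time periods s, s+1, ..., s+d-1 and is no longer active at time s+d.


Each activity i is active on [start_i, start_i + duration_i).
Compute total resource usage per time slot:
  t=0: active resources = [3], total = 3
  t=1: active resources = [3], total = 3
  t=2: active resources = [3], total = 3
  t=3: active resources = [3], total = 3
  t=4: active resources = [3], total = 3
  t=5: active resources = [5, 3, 4], total = 12
  t=6: active resources = [5, 4], total = 9
  t=7: active resources = [5, 4, 4], total = 13
  t=8: active resources = [5, 4, 4], total = 13
  t=9: active resources = [5, 4, 4], total = 13
  t=10: active resources = [4, 4], total = 8
  t=11: active resources = [4], total = 4
  t=12: active resources = [4], total = 4
Peak resource demand = 13

13


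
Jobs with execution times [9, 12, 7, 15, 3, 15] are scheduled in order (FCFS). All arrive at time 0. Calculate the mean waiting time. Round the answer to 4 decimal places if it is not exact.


FCFS order (as given): [9, 12, 7, 15, 3, 15]
Waiting times:
  Job 1: wait = 0
  Job 2: wait = 9
  Job 3: wait = 21
  Job 4: wait = 28
  Job 5: wait = 43
  Job 6: wait = 46
Sum of waiting times = 147
Average waiting time = 147/6 = 24.5

24.5


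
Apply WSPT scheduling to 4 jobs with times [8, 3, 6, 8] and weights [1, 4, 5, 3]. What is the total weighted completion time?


Compute p/w ratios and sort ascending (WSPT): [(3, 4), (6, 5), (8, 3), (8, 1)]
Compute weighted completion times:
  Job (p=3,w=4): C=3, w*C=4*3=12
  Job (p=6,w=5): C=9, w*C=5*9=45
  Job (p=8,w=3): C=17, w*C=3*17=51
  Job (p=8,w=1): C=25, w*C=1*25=25
Total weighted completion time = 133

133


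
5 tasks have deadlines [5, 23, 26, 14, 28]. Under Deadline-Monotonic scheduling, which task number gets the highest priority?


Sort tasks by relative deadline (ascending):
  Task 1: deadline = 5
  Task 4: deadline = 14
  Task 2: deadline = 23
  Task 3: deadline = 26
  Task 5: deadline = 28
Priority order (highest first): [1, 4, 2, 3, 5]
Highest priority task = 1

1


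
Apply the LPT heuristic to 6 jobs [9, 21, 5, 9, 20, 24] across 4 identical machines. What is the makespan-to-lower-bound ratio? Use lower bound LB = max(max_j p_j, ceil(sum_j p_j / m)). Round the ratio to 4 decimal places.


LPT order: [24, 21, 20, 9, 9, 5]
Machine loads after assignment: [24, 21, 20, 23]
LPT makespan = 24
Lower bound = max(max_job, ceil(total/4)) = max(24, 22) = 24
Ratio = 24 / 24 = 1.0

1.0


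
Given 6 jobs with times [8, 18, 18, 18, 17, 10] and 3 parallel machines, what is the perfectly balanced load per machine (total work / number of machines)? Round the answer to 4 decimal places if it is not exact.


Total processing time = 8 + 18 + 18 + 18 + 17 + 10 = 89
Number of machines = 3
Ideal balanced load = 89 / 3 = 29.6667

29.6667


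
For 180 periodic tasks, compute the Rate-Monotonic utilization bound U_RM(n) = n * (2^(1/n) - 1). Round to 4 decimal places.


Compute 2^(1/180) = 1.0038582416
Subtract 1: 1.0038582416 - 1 = 0.0038582416
Multiply by n: 180 * 0.0038582416 = 0.6944834880
Round to 4 dp: 0.6945

0.6945


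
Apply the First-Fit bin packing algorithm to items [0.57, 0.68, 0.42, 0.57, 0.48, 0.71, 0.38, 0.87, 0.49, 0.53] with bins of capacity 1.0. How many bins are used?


Place items sequentially using First-Fit:
  Item 0.57 -> new Bin 1
  Item 0.68 -> new Bin 2
  Item 0.42 -> Bin 1 (now 0.99)
  Item 0.57 -> new Bin 3
  Item 0.48 -> new Bin 4
  Item 0.71 -> new Bin 5
  Item 0.38 -> Bin 3 (now 0.95)
  Item 0.87 -> new Bin 6
  Item 0.49 -> Bin 4 (now 0.97)
  Item 0.53 -> new Bin 7
Total bins used = 7

7


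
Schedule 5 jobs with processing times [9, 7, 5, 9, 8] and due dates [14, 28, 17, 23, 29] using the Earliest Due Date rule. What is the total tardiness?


Sort by due date (EDD order): [(9, 14), (5, 17), (9, 23), (7, 28), (8, 29)]
Compute completion times and tardiness:
  Job 1: p=9, d=14, C=9, tardiness=max(0,9-14)=0
  Job 2: p=5, d=17, C=14, tardiness=max(0,14-17)=0
  Job 3: p=9, d=23, C=23, tardiness=max(0,23-23)=0
  Job 4: p=7, d=28, C=30, tardiness=max(0,30-28)=2
  Job 5: p=8, d=29, C=38, tardiness=max(0,38-29)=9
Total tardiness = 11

11


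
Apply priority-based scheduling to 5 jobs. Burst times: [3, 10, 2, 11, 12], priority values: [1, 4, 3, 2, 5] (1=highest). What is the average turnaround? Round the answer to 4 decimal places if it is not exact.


Sort by priority (ascending = highest first):
Order: [(1, 3), (2, 11), (3, 2), (4, 10), (5, 12)]
Completion times:
  Priority 1, burst=3, C=3
  Priority 2, burst=11, C=14
  Priority 3, burst=2, C=16
  Priority 4, burst=10, C=26
  Priority 5, burst=12, C=38
Average turnaround = 97/5 = 19.4

19.4


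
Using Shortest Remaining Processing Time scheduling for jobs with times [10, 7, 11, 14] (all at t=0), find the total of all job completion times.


Since all jobs arrive at t=0, SRPT equals SPT ordering.
SPT order: [7, 10, 11, 14]
Completion times:
  Job 1: p=7, C=7
  Job 2: p=10, C=17
  Job 3: p=11, C=28
  Job 4: p=14, C=42
Total completion time = 7 + 17 + 28 + 42 = 94

94


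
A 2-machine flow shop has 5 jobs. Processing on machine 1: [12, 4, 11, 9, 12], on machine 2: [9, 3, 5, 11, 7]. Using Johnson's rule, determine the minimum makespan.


Apply Johnson's rule:
  Group 1 (a <= b): [(4, 9, 11)]
  Group 2 (a > b): [(1, 12, 9), (5, 12, 7), (3, 11, 5), (2, 4, 3)]
Optimal job order: [4, 1, 5, 3, 2]
Schedule:
  Job 4: M1 done at 9, M2 done at 20
  Job 1: M1 done at 21, M2 done at 30
  Job 5: M1 done at 33, M2 done at 40
  Job 3: M1 done at 44, M2 done at 49
  Job 2: M1 done at 48, M2 done at 52
Makespan = 52

52


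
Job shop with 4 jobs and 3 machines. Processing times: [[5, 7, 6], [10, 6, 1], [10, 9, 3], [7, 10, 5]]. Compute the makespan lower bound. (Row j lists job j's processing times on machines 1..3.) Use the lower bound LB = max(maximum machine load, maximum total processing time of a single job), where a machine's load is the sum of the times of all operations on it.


Machine loads:
  Machine 1: 5 + 10 + 10 + 7 = 32
  Machine 2: 7 + 6 + 9 + 10 = 32
  Machine 3: 6 + 1 + 3 + 5 = 15
Max machine load = 32
Job totals:
  Job 1: 18
  Job 2: 17
  Job 3: 22
  Job 4: 22
Max job total = 22
Lower bound = max(32, 22) = 32

32


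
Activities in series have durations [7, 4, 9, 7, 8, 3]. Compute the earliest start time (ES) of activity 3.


Activity 3 starts after activities 1 through 2 complete.
Predecessor durations: [7, 4]
ES = 7 + 4 = 11

11


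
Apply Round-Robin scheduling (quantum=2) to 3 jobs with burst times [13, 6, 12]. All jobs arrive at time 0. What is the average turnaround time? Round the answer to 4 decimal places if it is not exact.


Time quantum = 2
Execution trace:
  J1 runs 2 units, time = 2
  J2 runs 2 units, time = 4
  J3 runs 2 units, time = 6
  J1 runs 2 units, time = 8
  J2 runs 2 units, time = 10
  J3 runs 2 units, time = 12
  J1 runs 2 units, time = 14
  J2 runs 2 units, time = 16
  J3 runs 2 units, time = 18
  J1 runs 2 units, time = 20
  J3 runs 2 units, time = 22
  J1 runs 2 units, time = 24
  J3 runs 2 units, time = 26
  J1 runs 2 units, time = 28
  J3 runs 2 units, time = 30
  J1 runs 1 units, time = 31
Finish times: [31, 16, 30]
Average turnaround = 77/3 = 25.6667

25.6667


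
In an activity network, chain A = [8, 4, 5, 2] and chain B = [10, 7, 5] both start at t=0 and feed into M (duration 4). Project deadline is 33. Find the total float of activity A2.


Forward pass: ES(A2) = sum of predecessors on chain A = 8
EF = ES + duration = 8 + 4 = 12
Backward pass: LF(M) = deadline = 33; LS(M) = 33 - 4 = 29
LF(A2) = LS(M) - sum(successors on chain A) = 29 - 7 = 22
LS = LF - duration = 22 - 4 = 18
Total float = LS - ES = 18 - 8 = 10

10


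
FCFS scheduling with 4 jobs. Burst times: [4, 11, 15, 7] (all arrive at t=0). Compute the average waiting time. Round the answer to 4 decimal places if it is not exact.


FCFS order (as given): [4, 11, 15, 7]
Waiting times:
  Job 1: wait = 0
  Job 2: wait = 4
  Job 3: wait = 15
  Job 4: wait = 30
Sum of waiting times = 49
Average waiting time = 49/4 = 12.25

12.25


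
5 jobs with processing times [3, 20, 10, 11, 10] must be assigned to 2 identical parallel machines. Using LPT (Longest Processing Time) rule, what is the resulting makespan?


Sort jobs in decreasing order (LPT): [20, 11, 10, 10, 3]
Assign each job to the least loaded machine:
  Machine 1: jobs [20, 10], load = 30
  Machine 2: jobs [11, 10, 3], load = 24
Makespan = max load = 30

30


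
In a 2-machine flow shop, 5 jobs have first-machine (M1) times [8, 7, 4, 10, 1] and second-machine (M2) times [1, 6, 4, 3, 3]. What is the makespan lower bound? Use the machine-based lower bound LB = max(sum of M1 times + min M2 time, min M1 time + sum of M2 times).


LB1 = sum(M1 times) + min(M2 times) = 30 + 1 = 31
LB2 = min(M1 times) + sum(M2 times) = 1 + 17 = 18
Lower bound = max(LB1, LB2) = max(31, 18) = 31

31


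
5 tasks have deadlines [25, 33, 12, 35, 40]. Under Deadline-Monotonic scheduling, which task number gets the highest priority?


Sort tasks by relative deadline (ascending):
  Task 3: deadline = 12
  Task 1: deadline = 25
  Task 2: deadline = 33
  Task 4: deadline = 35
  Task 5: deadline = 40
Priority order (highest first): [3, 1, 2, 4, 5]
Highest priority task = 3

3


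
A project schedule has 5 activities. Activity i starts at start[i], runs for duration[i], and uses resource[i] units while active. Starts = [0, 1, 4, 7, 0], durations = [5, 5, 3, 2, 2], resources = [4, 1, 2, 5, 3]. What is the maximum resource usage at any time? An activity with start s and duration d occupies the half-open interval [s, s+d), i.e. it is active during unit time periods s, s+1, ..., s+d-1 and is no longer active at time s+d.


Each activity i is active on [start_i, start_i + duration_i).
Compute total resource usage per time slot:
  t=0: active resources = [4, 3], total = 7
  t=1: active resources = [4, 1, 3], total = 8
  t=2: active resources = [4, 1], total = 5
  t=3: active resources = [4, 1], total = 5
  t=4: active resources = [4, 1, 2], total = 7
  t=5: active resources = [1, 2], total = 3
  t=6: active resources = [2], total = 2
  t=7: active resources = [5], total = 5
  t=8: active resources = [5], total = 5
Peak resource demand = 8

8


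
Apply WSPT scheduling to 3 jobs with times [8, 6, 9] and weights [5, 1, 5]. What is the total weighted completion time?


Compute p/w ratios and sort ascending (WSPT): [(8, 5), (9, 5), (6, 1)]
Compute weighted completion times:
  Job (p=8,w=5): C=8, w*C=5*8=40
  Job (p=9,w=5): C=17, w*C=5*17=85
  Job (p=6,w=1): C=23, w*C=1*23=23
Total weighted completion time = 148

148


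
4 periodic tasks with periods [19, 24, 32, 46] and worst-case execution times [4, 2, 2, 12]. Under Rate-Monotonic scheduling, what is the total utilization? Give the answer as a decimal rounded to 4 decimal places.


Compute individual utilizations (exact fractions):
  Task 1: C/T = 4/19 (approx. 0.2105)
  Task 2: C/T = 2/24 = 1/12 (approx. 0.0833)
  Task 3: C/T = 2/32 = 1/16 (approx. 0.0625)
  Task 4: C/T = 12/46 = 6/23 (approx. 0.2609)
Total utilization U = 4/19 + 1/12 + 1/16 + 6/23 = 12947/20976
Rounded to 4 decimal places: U = 0.6172
RM (Liu & Layland) bound for 4 tasks = 0.756828; compare with U = 12947/20976 (approx. 0.617229)
U <= bound, so schedulable by RM sufficient condition.

0.6172


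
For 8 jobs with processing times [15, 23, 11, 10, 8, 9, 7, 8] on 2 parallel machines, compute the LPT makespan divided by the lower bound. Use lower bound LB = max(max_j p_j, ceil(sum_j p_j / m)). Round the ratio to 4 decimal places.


LPT order: [23, 15, 11, 10, 9, 8, 8, 7]
Machine loads after assignment: [48, 43]
LPT makespan = 48
Lower bound = max(max_job, ceil(total/2)) = max(23, 46) = 46
Ratio = 48 / 46 = 1.0435

1.0435


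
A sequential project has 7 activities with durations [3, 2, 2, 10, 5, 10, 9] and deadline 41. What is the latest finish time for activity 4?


LF(activity 4) = deadline - sum of successor durations
Successors: activities 5 through 7 with durations [5, 10, 9]
Sum of successor durations = 24
LF = 41 - 24 = 17

17


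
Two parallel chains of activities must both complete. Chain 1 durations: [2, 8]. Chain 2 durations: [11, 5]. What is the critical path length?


Path A total = 2 + 8 = 10
Path B total = 11 + 5 = 16
Critical path = longest path = max(10, 16) = 16

16


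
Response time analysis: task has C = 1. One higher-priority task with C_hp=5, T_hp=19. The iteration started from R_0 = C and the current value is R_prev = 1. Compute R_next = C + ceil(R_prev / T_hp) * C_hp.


R_next = C + ceil(R_prev / T_hp) * C_hp
ceil(1 / 19) = ceil(0.0526) = 1
Interference = 1 * 5 = 5
R_next = 1 + 5 = 6

6


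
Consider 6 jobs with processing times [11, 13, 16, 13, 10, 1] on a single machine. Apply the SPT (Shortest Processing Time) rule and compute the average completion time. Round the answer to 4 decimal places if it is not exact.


Sort jobs by processing time (SPT order): [1, 10, 11, 13, 13, 16]
Compute completion times sequentially:
  Job 1: processing = 1, completes at 1
  Job 2: processing = 10, completes at 11
  Job 3: processing = 11, completes at 22
  Job 4: processing = 13, completes at 35
  Job 5: processing = 13, completes at 48
  Job 6: processing = 16, completes at 64
Sum of completion times = 181
Average completion time = 181/6 = 30.1667

30.1667


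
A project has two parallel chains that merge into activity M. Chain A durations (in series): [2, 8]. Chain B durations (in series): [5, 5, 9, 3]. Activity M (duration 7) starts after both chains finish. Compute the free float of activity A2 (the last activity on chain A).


ES(A2) = sum of predecessors on chain A = 2
EF(A2) = ES + duration = 2 + 8 = 10
Successor of A2 is M. ES(M) = max(sum(A), sum(B)) = max(10, 22) = 22
Free float = ES(successor) - EF(current) = 22 - 10 = 12

12


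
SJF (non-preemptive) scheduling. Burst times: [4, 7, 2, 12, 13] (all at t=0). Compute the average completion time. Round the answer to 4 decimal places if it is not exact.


SJF order (ascending): [2, 4, 7, 12, 13]
Completion times:
  Job 1: burst=2, C=2
  Job 2: burst=4, C=6
  Job 3: burst=7, C=13
  Job 4: burst=12, C=25
  Job 5: burst=13, C=38
Average completion = 84/5 = 16.8

16.8


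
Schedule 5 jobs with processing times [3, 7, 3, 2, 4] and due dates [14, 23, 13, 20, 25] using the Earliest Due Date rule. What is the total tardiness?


Sort by due date (EDD order): [(3, 13), (3, 14), (2, 20), (7, 23), (4, 25)]
Compute completion times and tardiness:
  Job 1: p=3, d=13, C=3, tardiness=max(0,3-13)=0
  Job 2: p=3, d=14, C=6, tardiness=max(0,6-14)=0
  Job 3: p=2, d=20, C=8, tardiness=max(0,8-20)=0
  Job 4: p=7, d=23, C=15, tardiness=max(0,15-23)=0
  Job 5: p=4, d=25, C=19, tardiness=max(0,19-25)=0
Total tardiness = 0

0


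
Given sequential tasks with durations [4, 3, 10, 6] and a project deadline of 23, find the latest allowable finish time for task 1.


LF(activity 1) = deadline - sum of successor durations
Successors: activities 2 through 4 with durations [3, 10, 6]
Sum of successor durations = 19
LF = 23 - 19 = 4

4


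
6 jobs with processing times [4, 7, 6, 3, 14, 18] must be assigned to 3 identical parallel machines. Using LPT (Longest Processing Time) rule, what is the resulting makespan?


Sort jobs in decreasing order (LPT): [18, 14, 7, 6, 4, 3]
Assign each job to the least loaded machine:
  Machine 1: jobs [18], load = 18
  Machine 2: jobs [14, 3], load = 17
  Machine 3: jobs [7, 6, 4], load = 17
Makespan = max load = 18

18


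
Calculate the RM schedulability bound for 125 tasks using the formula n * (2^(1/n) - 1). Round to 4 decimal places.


Compute 2^(1/125) = 1.0055605804
Subtract 1: 1.0055605804 - 1 = 0.0055605804
Multiply by n: 125 * 0.0055605804 = 0.6950725500
Round to 4 dp: 0.6951

0.6951


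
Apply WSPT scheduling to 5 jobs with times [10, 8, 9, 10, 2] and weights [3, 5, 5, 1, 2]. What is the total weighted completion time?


Compute p/w ratios and sort ascending (WSPT): [(2, 2), (8, 5), (9, 5), (10, 3), (10, 1)]
Compute weighted completion times:
  Job (p=2,w=2): C=2, w*C=2*2=4
  Job (p=8,w=5): C=10, w*C=5*10=50
  Job (p=9,w=5): C=19, w*C=5*19=95
  Job (p=10,w=3): C=29, w*C=3*29=87
  Job (p=10,w=1): C=39, w*C=1*39=39
Total weighted completion time = 275

275


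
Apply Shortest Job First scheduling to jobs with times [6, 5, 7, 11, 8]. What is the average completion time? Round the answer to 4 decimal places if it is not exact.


SJF order (ascending): [5, 6, 7, 8, 11]
Completion times:
  Job 1: burst=5, C=5
  Job 2: burst=6, C=11
  Job 3: burst=7, C=18
  Job 4: burst=8, C=26
  Job 5: burst=11, C=37
Average completion = 97/5 = 19.4

19.4


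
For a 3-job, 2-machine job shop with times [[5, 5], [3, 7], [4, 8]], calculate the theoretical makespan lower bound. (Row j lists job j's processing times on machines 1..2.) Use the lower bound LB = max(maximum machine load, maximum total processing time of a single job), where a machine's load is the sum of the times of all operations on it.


Machine loads:
  Machine 1: 5 + 3 + 4 = 12
  Machine 2: 5 + 7 + 8 = 20
Max machine load = 20
Job totals:
  Job 1: 10
  Job 2: 10
  Job 3: 12
Max job total = 12
Lower bound = max(20, 12) = 20

20


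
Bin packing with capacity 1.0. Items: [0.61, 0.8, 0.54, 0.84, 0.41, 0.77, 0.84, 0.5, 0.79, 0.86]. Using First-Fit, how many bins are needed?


Place items sequentially using First-Fit:
  Item 0.61 -> new Bin 1
  Item 0.8 -> new Bin 2
  Item 0.54 -> new Bin 3
  Item 0.84 -> new Bin 4
  Item 0.41 -> Bin 3 (now 0.95)
  Item 0.77 -> new Bin 5
  Item 0.84 -> new Bin 6
  Item 0.5 -> new Bin 7
  Item 0.79 -> new Bin 8
  Item 0.86 -> new Bin 9
Total bins used = 9

9


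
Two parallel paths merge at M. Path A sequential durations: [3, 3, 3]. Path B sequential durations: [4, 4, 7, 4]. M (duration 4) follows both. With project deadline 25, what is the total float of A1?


Forward pass: ES(A1) = sum of predecessors on chain A = 0
EF = ES + duration = 0 + 3 = 3
Backward pass: LF(M) = deadline = 25; LS(M) = 25 - 4 = 21
LF(A1) = LS(M) - sum(successors on chain A) = 21 - 6 = 15
LS = LF - duration = 15 - 3 = 12
Total float = LS - ES = 12 - 0 = 12

12


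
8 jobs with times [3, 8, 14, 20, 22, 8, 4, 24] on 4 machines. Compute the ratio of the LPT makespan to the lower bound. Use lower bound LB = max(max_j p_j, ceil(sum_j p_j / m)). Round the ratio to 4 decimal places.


LPT order: [24, 22, 20, 14, 8, 8, 4, 3]
Machine loads after assignment: [24, 26, 28, 25]
LPT makespan = 28
Lower bound = max(max_job, ceil(total/4)) = max(24, 26) = 26
Ratio = 28 / 26 = 1.0769

1.0769
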